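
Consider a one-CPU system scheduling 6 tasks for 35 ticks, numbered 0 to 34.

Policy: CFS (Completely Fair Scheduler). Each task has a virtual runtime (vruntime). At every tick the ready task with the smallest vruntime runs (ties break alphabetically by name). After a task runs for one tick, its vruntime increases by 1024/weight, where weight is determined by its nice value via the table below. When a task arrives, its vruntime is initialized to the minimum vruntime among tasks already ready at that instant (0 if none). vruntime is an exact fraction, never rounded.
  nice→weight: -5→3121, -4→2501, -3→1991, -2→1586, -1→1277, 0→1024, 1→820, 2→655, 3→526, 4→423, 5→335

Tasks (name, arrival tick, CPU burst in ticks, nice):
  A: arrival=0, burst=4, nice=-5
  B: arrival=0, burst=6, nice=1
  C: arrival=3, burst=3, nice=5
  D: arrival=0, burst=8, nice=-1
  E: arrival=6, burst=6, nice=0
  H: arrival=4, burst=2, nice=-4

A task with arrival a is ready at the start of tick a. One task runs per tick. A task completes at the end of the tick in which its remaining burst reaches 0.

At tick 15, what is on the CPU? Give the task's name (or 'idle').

t=0: vr[A=0 B=0 D=0] → run A
t=1: vr[A=1024/3121 B=0 D=0] → run B
t=2: vr[A=1024/3121 B=256/205 D=0] → run D
t=3: vr[A=1024/3121 B=256/205 C=1024/3121 D=1024/1277] → run A
t=4: vr[A=2048/3121 B=256/205 C=1024/3121 D=1024/1277 H=1024/3121] → run C
t=5: vr[A=2048/3121 B=256/205 C=3538944/1045535 D=1024/1277 H=1024/3121] → run H
t=6: vr[A=2048/3121 B=256/205 C=3538944/1045535 D=1024/1277 E=2048/3121 H=5756928/7805621] → run A
t=7: vr[A=3072/3121 B=256/205 C=3538944/1045535 D=1024/1277 E=2048/3121 H=5756928/7805621] → run E
t=8: vr[A=3072/3121 B=256/205 C=3538944/1045535 D=1024/1277 E=5169/3121 H=5756928/7805621] → run H
t=9: vr[A=3072/3121 B=256/205 C=3538944/1045535 D=1024/1277 E=5169/3121] → run D
t=10: vr[A=3072/3121 B=256/205 C=3538944/1045535 D=2048/1277 E=5169/3121] → run A
t=11: vr[B=256/205 C=3538944/1045535 D=2048/1277 E=5169/3121] → run B
t=12: vr[B=512/205 C=3538944/1045535 D=2048/1277 E=5169/3121] → run D
t=13: vr[B=512/205 C=3538944/1045535 D=3072/1277 E=5169/3121] → run E
t=14: vr[B=512/205 C=3538944/1045535 D=3072/1277 E=8290/3121] → run D
t=15: vr[B=512/205 C=3538944/1045535 D=4096/1277 E=8290/3121] → run B
t=16: vr[B=768/205 C=3538944/1045535 D=4096/1277 E=8290/3121] → run E
t=17: vr[B=768/205 C=3538944/1045535 D=4096/1277 E=11411/3121] → run D
t=18: vr[B=768/205 C=3538944/1045535 D=5120/1277 E=11411/3121] → run C
t=19: vr[B=768/205 C=6734848/1045535 D=5120/1277 E=11411/3121] → run E
t=20: vr[B=768/205 C=6734848/1045535 D=5120/1277 E=14532/3121] → run B
t=21: vr[B=1024/205 C=6734848/1045535 D=5120/1277 E=14532/3121] → run D
t=22: vr[B=1024/205 C=6734848/1045535 D=6144/1277 E=14532/3121] → run E
t=23: vr[B=1024/205 C=6734848/1045535 D=6144/1277 E=17653/3121] → run D
t=24: vr[B=1024/205 C=6734848/1045535 D=7168/1277 E=17653/3121] → run B
t=25: vr[B=256/41 C=6734848/1045535 D=7168/1277 E=17653/3121] → run D
t=26: vr[B=256/41 C=6734848/1045535 E=17653/3121] → run E
t=27: vr[B=256/41 C=6734848/1045535] → run B
t=28: vr[C=6734848/1045535] → run C
t=29: (idle)
t=30: (idle)
t=31: (idle)
t=32: (idle)
t=33: (idle)
t=34: (idle)

running at tick 15 = B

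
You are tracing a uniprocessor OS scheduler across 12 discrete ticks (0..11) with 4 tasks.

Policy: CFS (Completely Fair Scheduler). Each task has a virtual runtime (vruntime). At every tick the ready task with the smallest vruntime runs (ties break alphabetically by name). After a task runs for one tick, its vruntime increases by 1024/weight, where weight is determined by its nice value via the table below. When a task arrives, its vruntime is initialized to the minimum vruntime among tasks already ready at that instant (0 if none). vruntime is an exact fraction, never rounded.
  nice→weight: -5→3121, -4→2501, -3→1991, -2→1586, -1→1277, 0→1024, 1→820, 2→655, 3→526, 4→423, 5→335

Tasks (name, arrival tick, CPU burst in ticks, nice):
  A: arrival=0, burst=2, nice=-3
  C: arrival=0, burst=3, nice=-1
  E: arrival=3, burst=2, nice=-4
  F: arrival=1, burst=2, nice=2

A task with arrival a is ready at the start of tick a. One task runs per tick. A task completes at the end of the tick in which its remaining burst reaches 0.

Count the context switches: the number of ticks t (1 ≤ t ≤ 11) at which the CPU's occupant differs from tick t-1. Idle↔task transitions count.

t=0: vr[A=0 C=0] → run A
t=1: vr[A=1024/1991 C=0 F=0] → run C
t=2: vr[A=1024/1991 C=1024/1277 F=0] → run F
t=3: vr[A=1024/1991 C=1024/1277 E=1024/1991 F=1024/655] → run A
t=4: vr[C=1024/1277 E=1024/1991 F=1024/655] → run E
t=5: vr[C=1024/1277 E=4599808/4979491 F=1024/655] → run C
t=6: vr[C=2048/1277 E=4599808/4979491 F=1024/655] → run E
t=7: vr[C=2048/1277 F=1024/655] → run F
t=8: vr[C=2048/1277] → run C
t=9: (idle)
t=10: (idle)
t=11: (idle)

context switches = 9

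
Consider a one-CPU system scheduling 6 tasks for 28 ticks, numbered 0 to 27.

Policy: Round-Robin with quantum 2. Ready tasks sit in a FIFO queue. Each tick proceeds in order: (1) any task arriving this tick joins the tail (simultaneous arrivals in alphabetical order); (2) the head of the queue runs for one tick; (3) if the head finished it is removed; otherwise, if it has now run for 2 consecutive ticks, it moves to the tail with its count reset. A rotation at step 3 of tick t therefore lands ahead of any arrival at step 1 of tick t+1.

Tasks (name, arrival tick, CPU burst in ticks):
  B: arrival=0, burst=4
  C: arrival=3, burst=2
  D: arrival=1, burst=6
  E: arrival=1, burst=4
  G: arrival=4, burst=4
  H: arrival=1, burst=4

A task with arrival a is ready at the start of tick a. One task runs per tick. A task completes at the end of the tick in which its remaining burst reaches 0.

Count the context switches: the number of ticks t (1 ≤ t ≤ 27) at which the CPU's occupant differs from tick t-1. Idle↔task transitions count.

context switches = 12

t=0: queue=[B] q_used=0 → run B
t=1: queue=[B,D,E,H] q_used=1 → run B
t=2: queue=[D,E,H,B] q_used=0 → run D
t=3: queue=[D,E,H,B,C] q_used=1 → run D
t=4: queue=[E,H,B,C,D,G] q_used=0 → run E
t=5: queue=[E,H,B,C,D,G] q_used=1 → run E
t=6: queue=[H,B,C,D,G,E] q_used=0 → run H
t=7: queue=[H,B,C,D,G,E] q_used=1 → run H
t=8: queue=[B,C,D,G,E,H] q_used=0 → run B
t=9: queue=[B,C,D,G,E,H] q_used=1 → run B
t=10: queue=[C,D,G,E,H] q_used=0 → run C
t=11: queue=[C,D,G,E,H] q_used=1 → run C
t=12: queue=[D,G,E,H] q_used=0 → run D
t=13: queue=[D,G,E,H] q_used=1 → run D
t=14: queue=[G,E,H,D] q_used=0 → run G
t=15: queue=[G,E,H,D] q_used=1 → run G
t=16: queue=[E,H,D,G] q_used=0 → run E
t=17: queue=[E,H,D,G] q_used=1 → run E
t=18: queue=[H,D,G] q_used=0 → run H
t=19: queue=[H,D,G] q_used=1 → run H
t=20: queue=[D,G] q_used=0 → run D
t=21: queue=[D,G] q_used=1 → run D
t=22: queue=[G] q_used=0 → run G
t=23: queue=[G] q_used=1 → run G
t=24: (idle)
t=25: (idle)
t=26: (idle)
t=27: (idle)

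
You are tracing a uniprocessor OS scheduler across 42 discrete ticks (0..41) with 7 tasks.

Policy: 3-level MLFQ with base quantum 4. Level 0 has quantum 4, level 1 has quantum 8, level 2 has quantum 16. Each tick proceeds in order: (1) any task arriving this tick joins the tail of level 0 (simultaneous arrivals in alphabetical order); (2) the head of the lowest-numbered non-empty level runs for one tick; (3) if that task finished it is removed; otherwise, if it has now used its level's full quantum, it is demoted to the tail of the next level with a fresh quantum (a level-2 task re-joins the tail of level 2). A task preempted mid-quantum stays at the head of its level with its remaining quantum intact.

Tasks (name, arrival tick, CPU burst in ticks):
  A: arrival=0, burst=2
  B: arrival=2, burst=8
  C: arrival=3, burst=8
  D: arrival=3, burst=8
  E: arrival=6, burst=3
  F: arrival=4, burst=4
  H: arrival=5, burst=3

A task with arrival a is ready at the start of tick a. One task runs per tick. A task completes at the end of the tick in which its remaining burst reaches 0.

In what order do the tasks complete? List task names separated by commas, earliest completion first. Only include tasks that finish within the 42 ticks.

completion order = A, F, H, E, B, C, D

t=0: L0/L1/L2 = A/-/- → run A
t=1: L0/L1/L2 = A/-/- → run A
t=2: L0/L1/L2 = B/-/- → run B
t=3: L0/L1/L2 = BCD/-/- → run B
t=4: L0/L1/L2 = BCDF/-/- → run B
t=5: L0/L1/L2 = BCDFH/-/- → run B
t=6: L0/L1/L2 = CDFHE/B/- → run C
t=7: L0/L1/L2 = CDFHE/B/- → run C
t=8: L0/L1/L2 = CDFHE/B/- → run C
t=9: L0/L1/L2 = CDFHE/B/- → run C
t=10: L0/L1/L2 = DFHE/BC/- → run D
t=11: L0/L1/L2 = DFHE/BC/- → run D
t=12: L0/L1/L2 = DFHE/BC/- → run D
t=13: L0/L1/L2 = DFHE/BC/- → run D
t=14: L0/L1/L2 = FHE/BCD/- → run F
t=15: L0/L1/L2 = FHE/BCD/- → run F
t=16: L0/L1/L2 = FHE/BCD/- → run F
t=17: L0/L1/L2 = FHE/BCD/- → run F
t=18: L0/L1/L2 = HE/BCD/- → run H
t=19: L0/L1/L2 = HE/BCD/- → run H
t=20: L0/L1/L2 = HE/BCD/- → run H
t=21: L0/L1/L2 = E/BCD/- → run E
t=22: L0/L1/L2 = E/BCD/- → run E
t=23: L0/L1/L2 = E/BCD/- → run E
t=24: L0/L1/L2 = -/BCD/- → run B
t=25: L0/L1/L2 = -/BCD/- → run B
t=26: L0/L1/L2 = -/BCD/- → run B
t=27: L0/L1/L2 = -/BCD/- → run B
t=28: L0/L1/L2 = -/CD/- → run C
t=29: L0/L1/L2 = -/CD/- → run C
t=30: L0/L1/L2 = -/CD/- → run C
t=31: L0/L1/L2 = -/CD/- → run C
t=32: L0/L1/L2 = -/D/- → run D
t=33: L0/L1/L2 = -/D/- → run D
t=34: L0/L1/L2 = -/D/- → run D
t=35: L0/L1/L2 = -/D/- → run D
t=36: (idle)
t=37: (idle)
t=38: (idle)
t=39: (idle)
t=40: (idle)
t=41: (idle)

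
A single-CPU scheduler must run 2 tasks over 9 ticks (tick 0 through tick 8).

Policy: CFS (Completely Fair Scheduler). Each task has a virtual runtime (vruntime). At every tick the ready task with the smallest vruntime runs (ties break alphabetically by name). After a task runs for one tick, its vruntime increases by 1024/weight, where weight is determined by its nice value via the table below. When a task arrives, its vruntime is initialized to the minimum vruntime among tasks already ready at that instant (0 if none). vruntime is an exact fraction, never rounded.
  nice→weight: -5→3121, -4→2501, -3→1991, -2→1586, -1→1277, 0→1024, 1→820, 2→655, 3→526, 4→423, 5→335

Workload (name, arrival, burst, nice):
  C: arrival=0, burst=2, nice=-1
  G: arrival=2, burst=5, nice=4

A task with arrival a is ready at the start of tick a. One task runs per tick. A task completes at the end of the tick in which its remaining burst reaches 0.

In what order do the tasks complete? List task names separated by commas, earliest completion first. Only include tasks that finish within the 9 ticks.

completion order = C, G

t=0: vr[C=0] → run C
t=1: vr[C=1024/1277] → run C
t=2: vr[G=0] → run G
t=3: vr[G=1024/423] → run G
t=4: vr[G=2048/423] → run G
t=5: vr[G=1024/141] → run G
t=6: vr[G=4096/423] → run G
t=7: (idle)
t=8: (idle)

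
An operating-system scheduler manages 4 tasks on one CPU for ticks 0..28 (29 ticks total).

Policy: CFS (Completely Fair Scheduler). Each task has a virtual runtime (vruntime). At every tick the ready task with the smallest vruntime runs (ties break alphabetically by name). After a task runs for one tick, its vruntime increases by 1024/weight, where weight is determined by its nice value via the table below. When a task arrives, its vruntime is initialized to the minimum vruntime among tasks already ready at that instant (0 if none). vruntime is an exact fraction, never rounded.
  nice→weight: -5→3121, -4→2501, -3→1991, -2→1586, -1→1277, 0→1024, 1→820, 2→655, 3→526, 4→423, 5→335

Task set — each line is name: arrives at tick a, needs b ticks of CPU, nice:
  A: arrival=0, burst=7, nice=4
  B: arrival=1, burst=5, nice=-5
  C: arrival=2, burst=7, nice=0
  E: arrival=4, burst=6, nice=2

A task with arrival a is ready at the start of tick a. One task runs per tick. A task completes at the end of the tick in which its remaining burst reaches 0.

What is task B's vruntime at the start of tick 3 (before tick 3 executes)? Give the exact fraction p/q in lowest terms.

vruntime(B, start of tick 3) = 3629056/1320183

t=0: vr[A=0] → run A
t=1: vr[A=1024/423 B=1024/423] → run A
t=2: vr[A=2048/423 B=1024/423 C=1024/423] → run B
t=3: vr[A=2048/423 B=3629056/1320183 C=1024/423] → run C
t=4: vr[A=2048/423 B=3629056/1320183 C=1447/423 E=3629056/1320183] → run B
t=5: vr[A=2048/423 B=4062208/1320183 C=1447/423 E=3629056/1320183] → run E
t=6: vr[A=2048/423 B=4062208/1320183 C=1447/423 E=3728899072/864719865] → run B
t=7: vr[A=2048/423 B=4495360/1320183 C=1447/423 E=3728899072/864719865] → run B
t=8: vr[A=2048/423 B=4928512/1320183 C=1447/423 E=3728899072/864719865] → run C
t=9: vr[A=2048/423 B=4928512/1320183 C=1870/423 E=3728899072/864719865] → run B
t=10: vr[A=2048/423 C=1870/423 E=3728899072/864719865] → run E
t=11: vr[A=2048/423 C=1870/423 E=5080766464/864719865] → run C
t=12: vr[A=2048/423 C=2293/423 E=5080766464/864719865] → run A
t=13: vr[A=1024/141 C=2293/423 E=5080766464/864719865] → run C
t=14: vr[A=1024/141 C=2716/423 E=5080766464/864719865] → run E
t=15: vr[A=1024/141 C=2716/423 E=6432633856/864719865] → run C
t=16: vr[A=1024/141 C=3139/423 E=6432633856/864719865] → run A
t=17: vr[A=4096/423 C=3139/423 E=6432633856/864719865] → run C
t=18: vr[A=4096/423 C=3562/423 E=6432633856/864719865] → run E
t=19: vr[A=4096/423 C=3562/423 E=7784501248/864719865] → run C
t=20: vr[A=4096/423 E=7784501248/864719865] → run E
t=21: vr[A=4096/423 E=1827273728/172943973] → run A
t=22: vr[A=5120/423 E=1827273728/172943973] → run E
t=23: vr[A=5120/423] → run A
t=24: vr[A=2048/141] → run A
t=25: (idle)
t=26: (idle)
t=27: (idle)
t=28: (idle)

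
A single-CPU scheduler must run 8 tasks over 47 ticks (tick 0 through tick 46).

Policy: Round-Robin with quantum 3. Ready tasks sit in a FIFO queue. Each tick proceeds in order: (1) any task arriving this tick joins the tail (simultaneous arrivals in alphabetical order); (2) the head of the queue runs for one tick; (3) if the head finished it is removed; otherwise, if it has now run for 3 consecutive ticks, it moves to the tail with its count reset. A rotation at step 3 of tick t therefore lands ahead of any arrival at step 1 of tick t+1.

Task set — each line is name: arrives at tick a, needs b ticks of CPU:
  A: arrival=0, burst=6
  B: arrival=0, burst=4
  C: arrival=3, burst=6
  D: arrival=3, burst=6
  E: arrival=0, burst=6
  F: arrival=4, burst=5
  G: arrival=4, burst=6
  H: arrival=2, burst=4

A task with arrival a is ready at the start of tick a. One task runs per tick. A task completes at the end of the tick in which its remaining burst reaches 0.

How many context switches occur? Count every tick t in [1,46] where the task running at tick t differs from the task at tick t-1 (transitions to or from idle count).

t=0: queue=[A,B,E] q_used=0 → run A
t=1: queue=[A,B,E] q_used=1 → run A
t=2: queue=[A,B,E,H] q_used=2 → run A
t=3: queue=[B,E,H,A,C,D] q_used=0 → run B
t=4: queue=[B,E,H,A,C,D,F,G] q_used=1 → run B
t=5: queue=[B,E,H,A,C,D,F,G] q_used=2 → run B
t=6: queue=[E,H,A,C,D,F,G,B] q_used=0 → run E
t=7: queue=[E,H,A,C,D,F,G,B] q_used=1 → run E
t=8: queue=[E,H,A,C,D,F,G,B] q_used=2 → run E
t=9: queue=[H,A,C,D,F,G,B,E] q_used=0 → run H
t=10: queue=[H,A,C,D,F,G,B,E] q_used=1 → run H
t=11: queue=[H,A,C,D,F,G,B,E] q_used=2 → run H
t=12: queue=[A,C,D,F,G,B,E,H] q_used=0 → run A
t=13: queue=[A,C,D,F,G,B,E,H] q_used=1 → run A
t=14: queue=[A,C,D,F,G,B,E,H] q_used=2 → run A
t=15: queue=[C,D,F,G,B,E,H] q_used=0 → run C
t=16: queue=[C,D,F,G,B,E,H] q_used=1 → run C
t=17: queue=[C,D,F,G,B,E,H] q_used=2 → run C
t=18: queue=[D,F,G,B,E,H,C] q_used=0 → run D
t=19: queue=[D,F,G,B,E,H,C] q_used=1 → run D
t=20: queue=[D,F,G,B,E,H,C] q_used=2 → run D
t=21: queue=[F,G,B,E,H,C,D] q_used=0 → run F
t=22: queue=[F,G,B,E,H,C,D] q_used=1 → run F
t=23: queue=[F,G,B,E,H,C,D] q_used=2 → run F
t=24: queue=[G,B,E,H,C,D,F] q_used=0 → run G
t=25: queue=[G,B,E,H,C,D,F] q_used=1 → run G
t=26: queue=[G,B,E,H,C,D,F] q_used=2 → run G
t=27: queue=[B,E,H,C,D,F,G] q_used=0 → run B
t=28: queue=[E,H,C,D,F,G] q_used=0 → run E
t=29: queue=[E,H,C,D,F,G] q_used=1 → run E
t=30: queue=[E,H,C,D,F,G] q_used=2 → run E
t=31: queue=[H,C,D,F,G] q_used=0 → run H
t=32: queue=[C,D,F,G] q_used=0 → run C
t=33: queue=[C,D,F,G] q_used=1 → run C
t=34: queue=[C,D,F,G] q_used=2 → run C
t=35: queue=[D,F,G] q_used=0 → run D
t=36: queue=[D,F,G] q_used=1 → run D
t=37: queue=[D,F,G] q_used=2 → run D
t=38: queue=[F,G] q_used=0 → run F
t=39: queue=[F,G] q_used=1 → run F
t=40: queue=[G] q_used=0 → run G
t=41: queue=[G] q_used=1 → run G
t=42: queue=[G] q_used=2 → run G
t=43: (idle)
t=44: (idle)
t=45: (idle)
t=46: (idle)

context switches = 16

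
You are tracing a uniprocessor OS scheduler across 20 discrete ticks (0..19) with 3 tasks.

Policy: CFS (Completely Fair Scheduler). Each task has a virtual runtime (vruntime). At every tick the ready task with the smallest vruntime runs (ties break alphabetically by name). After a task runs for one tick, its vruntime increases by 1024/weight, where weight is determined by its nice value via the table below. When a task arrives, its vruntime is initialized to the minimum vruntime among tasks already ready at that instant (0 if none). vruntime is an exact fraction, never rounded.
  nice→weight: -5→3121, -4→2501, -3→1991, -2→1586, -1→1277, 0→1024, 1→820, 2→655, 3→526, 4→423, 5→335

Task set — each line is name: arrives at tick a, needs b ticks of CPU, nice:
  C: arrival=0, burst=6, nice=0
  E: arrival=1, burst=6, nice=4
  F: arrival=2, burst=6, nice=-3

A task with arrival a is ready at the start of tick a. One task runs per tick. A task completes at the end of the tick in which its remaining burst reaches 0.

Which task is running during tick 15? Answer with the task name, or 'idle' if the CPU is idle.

t=0: vr[C=0] → run C
t=1: vr[C=1 E=1] → run C
t=2: vr[C=2 E=1 F=1] → run E
t=3: vr[C=2 E=1447/423 F=1] → run F
t=4: vr[C=2 E=1447/423 F=3015/1991] → run F
t=5: vr[C=2 E=1447/423 F=4039/1991] → run C
t=6: vr[C=3 E=1447/423 F=4039/1991] → run F
t=7: vr[C=3 E=1447/423 F=5063/1991] → run F
t=8: vr[C=3 E=1447/423 F=6087/1991] → run C
t=9: vr[C=4 E=1447/423 F=6087/1991] → run F
t=10: vr[C=4 E=1447/423 F=7111/1991] → run E
t=11: vr[C=4 E=2471/423 F=7111/1991] → run F
t=12: vr[C=4 E=2471/423] → run C
t=13: vr[C=5 E=2471/423] → run C
t=14: vr[E=2471/423] → run E
t=15: vr[E=1165/141] → run E
t=16: vr[E=4519/423] → run E
t=17: vr[E=5543/423] → run E
t=18: (idle)
t=19: (idle)

running at tick 15 = E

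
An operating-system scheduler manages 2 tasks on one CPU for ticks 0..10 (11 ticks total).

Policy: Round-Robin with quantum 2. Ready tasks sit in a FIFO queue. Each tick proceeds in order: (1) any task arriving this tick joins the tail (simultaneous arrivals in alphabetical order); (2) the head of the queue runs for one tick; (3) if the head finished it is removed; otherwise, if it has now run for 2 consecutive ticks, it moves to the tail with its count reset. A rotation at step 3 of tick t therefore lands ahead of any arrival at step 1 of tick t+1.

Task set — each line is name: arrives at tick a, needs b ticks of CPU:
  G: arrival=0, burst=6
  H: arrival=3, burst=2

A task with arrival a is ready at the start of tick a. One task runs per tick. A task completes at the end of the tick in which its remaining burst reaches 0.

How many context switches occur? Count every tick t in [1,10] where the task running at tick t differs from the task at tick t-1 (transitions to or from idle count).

context switches = 3

t=0: queue=[G] q_used=0 → run G
t=1: queue=[G] q_used=1 → run G
t=2: queue=[G] q_used=0 → run G
t=3: queue=[G,H] q_used=1 → run G
t=4: queue=[H,G] q_used=0 → run H
t=5: queue=[H,G] q_used=1 → run H
t=6: queue=[G] q_used=0 → run G
t=7: queue=[G] q_used=1 → run G
t=8: (idle)
t=9: (idle)
t=10: (idle)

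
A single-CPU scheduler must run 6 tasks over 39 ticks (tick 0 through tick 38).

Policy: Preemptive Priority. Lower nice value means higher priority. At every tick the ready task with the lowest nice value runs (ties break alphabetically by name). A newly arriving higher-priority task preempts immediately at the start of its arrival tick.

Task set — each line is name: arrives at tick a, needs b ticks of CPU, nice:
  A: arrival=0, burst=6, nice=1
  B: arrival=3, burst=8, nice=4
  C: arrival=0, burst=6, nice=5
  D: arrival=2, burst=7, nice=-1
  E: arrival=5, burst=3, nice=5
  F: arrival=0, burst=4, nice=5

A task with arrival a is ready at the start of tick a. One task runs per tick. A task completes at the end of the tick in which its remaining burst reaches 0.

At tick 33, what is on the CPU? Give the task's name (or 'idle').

running at tick 33 = F

t=0: ready={A,C,F} → run A
t=1: ready={A,C,F} → run A
t=2: ready={A,C,D,F} → run D
t=3: ready={A,B,C,D,F} → run D
t=4: ready={A,B,C,D,F} → run D
t=5: ready={A,B,C,D,E,F} → run D
t=6: ready={A,B,C,D,E,F} → run D
t=7: ready={A,B,C,D,E,F} → run D
t=8: ready={A,B,C,D,E,F} → run D
t=9: ready={A,B,C,E,F} → run A
t=10: ready={A,B,C,E,F} → run A
t=11: ready={A,B,C,E,F} → run A
t=12: ready={A,B,C,E,F} → run A
t=13: ready={B,C,E,F} → run B
t=14: ready={B,C,E,F} → run B
t=15: ready={B,C,E,F} → run B
t=16: ready={B,C,E,F} → run B
t=17: ready={B,C,E,F} → run B
t=18: ready={B,C,E,F} → run B
t=19: ready={B,C,E,F} → run B
t=20: ready={B,C,E,F} → run B
t=21: ready={C,E,F} → run C
t=22: ready={C,E,F} → run C
t=23: ready={C,E,F} → run C
t=24: ready={C,E,F} → run C
t=25: ready={C,E,F} → run C
t=26: ready={C,E,F} → run C
t=27: ready={E,F} → run E
t=28: ready={E,F} → run E
t=29: ready={E,F} → run E
t=30: ready={F} → run F
t=31: ready={F} → run F
t=32: ready={F} → run F
t=33: ready={F} → run F
t=34: (idle)
t=35: (idle)
t=36: (idle)
t=37: (idle)
t=38: (idle)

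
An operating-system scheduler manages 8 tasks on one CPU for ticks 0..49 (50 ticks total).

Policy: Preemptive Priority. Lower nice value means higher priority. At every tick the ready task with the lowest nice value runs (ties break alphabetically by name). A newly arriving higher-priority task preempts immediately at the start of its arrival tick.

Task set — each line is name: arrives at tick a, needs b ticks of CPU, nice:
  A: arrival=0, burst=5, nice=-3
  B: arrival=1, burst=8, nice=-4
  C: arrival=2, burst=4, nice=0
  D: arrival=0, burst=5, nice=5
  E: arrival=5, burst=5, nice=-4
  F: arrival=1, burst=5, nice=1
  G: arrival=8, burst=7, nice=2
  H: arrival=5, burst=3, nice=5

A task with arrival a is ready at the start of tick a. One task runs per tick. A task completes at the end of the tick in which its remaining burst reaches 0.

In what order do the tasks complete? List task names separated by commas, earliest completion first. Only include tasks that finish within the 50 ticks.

t=0: ready={A,D} → run A
t=1: ready={A,B,D,F} → run B
t=2: ready={A,B,C,D,F} → run B
t=3: ready={A,B,C,D,F} → run B
t=4: ready={A,B,C,D,F} → run B
t=5: ready={A,B,C,D,E,F,H} → run B
t=6: ready={A,B,C,D,E,F,H} → run B
t=7: ready={A,B,C,D,E,F,H} → run B
t=8: ready={A,B,C,D,E,F,G,H} → run B
t=9: ready={A,C,D,E,F,G,H} → run E
t=10: ready={A,C,D,E,F,G,H} → run E
t=11: ready={A,C,D,E,F,G,H} → run E
t=12: ready={A,C,D,E,F,G,H} → run E
t=13: ready={A,C,D,E,F,G,H} → run E
t=14: ready={A,C,D,F,G,H} → run A
t=15: ready={A,C,D,F,G,H} → run A
t=16: ready={A,C,D,F,G,H} → run A
t=17: ready={A,C,D,F,G,H} → run A
t=18: ready={C,D,F,G,H} → run C
t=19: ready={C,D,F,G,H} → run C
t=20: ready={C,D,F,G,H} → run C
t=21: ready={C,D,F,G,H} → run C
t=22: ready={D,F,G,H} → run F
t=23: ready={D,F,G,H} → run F
t=24: ready={D,F,G,H} → run F
t=25: ready={D,F,G,H} → run F
t=26: ready={D,F,G,H} → run F
t=27: ready={D,G,H} → run G
t=28: ready={D,G,H} → run G
t=29: ready={D,G,H} → run G
t=30: ready={D,G,H} → run G
t=31: ready={D,G,H} → run G
t=32: ready={D,G,H} → run G
t=33: ready={D,G,H} → run G
t=34: ready={D,H} → run D
t=35: ready={D,H} → run D
t=36: ready={D,H} → run D
t=37: ready={D,H} → run D
t=38: ready={D,H} → run D
t=39: ready={H} → run H
t=40: ready={H} → run H
t=41: ready={H} → run H
t=42: (idle)
t=43: (idle)
t=44: (idle)
t=45: (idle)
t=46: (idle)
t=47: (idle)
t=48: (idle)
t=49: (idle)

completion order = B, E, A, C, F, G, D, H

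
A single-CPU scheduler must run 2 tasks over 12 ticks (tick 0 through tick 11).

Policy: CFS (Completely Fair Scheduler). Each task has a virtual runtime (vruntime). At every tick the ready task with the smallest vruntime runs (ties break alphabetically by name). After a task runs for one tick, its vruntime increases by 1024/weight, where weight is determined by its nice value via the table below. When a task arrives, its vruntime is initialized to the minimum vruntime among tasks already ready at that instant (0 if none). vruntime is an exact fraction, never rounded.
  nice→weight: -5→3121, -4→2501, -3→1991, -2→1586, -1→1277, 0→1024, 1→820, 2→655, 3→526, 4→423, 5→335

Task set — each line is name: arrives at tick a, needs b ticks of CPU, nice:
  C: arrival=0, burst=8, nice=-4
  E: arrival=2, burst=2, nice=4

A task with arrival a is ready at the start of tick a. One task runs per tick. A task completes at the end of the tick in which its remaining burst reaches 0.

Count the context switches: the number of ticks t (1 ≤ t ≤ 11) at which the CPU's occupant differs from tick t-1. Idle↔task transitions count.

context switches = 4

t=0: vr[C=0] → run C
t=1: vr[C=1024/2501] → run C
t=2: vr[C=2048/2501 E=2048/2501] → run C
t=3: vr[C=3072/2501 E=2048/2501] → run E
t=4: vr[C=3072/2501 E=3427328/1057923] → run C
t=5: vr[C=4096/2501 E=3427328/1057923] → run C
t=6: vr[C=5120/2501 E=3427328/1057923] → run C
t=7: vr[C=6144/2501 E=3427328/1057923] → run C
t=8: vr[C=7168/2501 E=3427328/1057923] → run C
t=9: vr[E=3427328/1057923] → run E
t=10: (idle)
t=11: (idle)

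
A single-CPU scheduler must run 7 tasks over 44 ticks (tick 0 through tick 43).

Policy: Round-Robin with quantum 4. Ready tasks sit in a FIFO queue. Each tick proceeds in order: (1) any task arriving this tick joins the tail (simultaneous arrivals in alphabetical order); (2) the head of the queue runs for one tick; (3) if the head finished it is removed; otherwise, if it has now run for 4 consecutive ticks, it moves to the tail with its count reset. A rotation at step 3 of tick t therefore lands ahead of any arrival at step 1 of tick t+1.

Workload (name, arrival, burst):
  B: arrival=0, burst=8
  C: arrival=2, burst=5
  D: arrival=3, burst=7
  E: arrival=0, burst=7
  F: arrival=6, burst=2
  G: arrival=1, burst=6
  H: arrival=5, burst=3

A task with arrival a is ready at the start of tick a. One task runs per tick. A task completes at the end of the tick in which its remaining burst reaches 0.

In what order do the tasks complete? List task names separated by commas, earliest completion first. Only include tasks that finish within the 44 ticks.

completion order = B, H, F, E, G, C, D

t=0: queue=[B,E] q_used=0 → run B
t=1: queue=[B,E,G] q_used=1 → run B
t=2: queue=[B,E,G,C] q_used=2 → run B
t=3: queue=[B,E,G,C,D] q_used=3 → run B
t=4: queue=[E,G,C,D,B] q_used=0 → run E
t=5: queue=[E,G,C,D,B,H] q_used=1 → run E
t=6: queue=[E,G,C,D,B,H,F] q_used=2 → run E
t=7: queue=[E,G,C,D,B,H,F] q_used=3 → run E
t=8: queue=[G,C,D,B,H,F,E] q_used=0 → run G
t=9: queue=[G,C,D,B,H,F,E] q_used=1 → run G
t=10: queue=[G,C,D,B,H,F,E] q_used=2 → run G
t=11: queue=[G,C,D,B,H,F,E] q_used=3 → run G
t=12: queue=[C,D,B,H,F,E,G] q_used=0 → run C
t=13: queue=[C,D,B,H,F,E,G] q_used=1 → run C
t=14: queue=[C,D,B,H,F,E,G] q_used=2 → run C
t=15: queue=[C,D,B,H,F,E,G] q_used=3 → run C
t=16: queue=[D,B,H,F,E,G,C] q_used=0 → run D
t=17: queue=[D,B,H,F,E,G,C] q_used=1 → run D
t=18: queue=[D,B,H,F,E,G,C] q_used=2 → run D
t=19: queue=[D,B,H,F,E,G,C] q_used=3 → run D
t=20: queue=[B,H,F,E,G,C,D] q_used=0 → run B
t=21: queue=[B,H,F,E,G,C,D] q_used=1 → run B
t=22: queue=[B,H,F,E,G,C,D] q_used=2 → run B
t=23: queue=[B,H,F,E,G,C,D] q_used=3 → run B
t=24: queue=[H,F,E,G,C,D] q_used=0 → run H
t=25: queue=[H,F,E,G,C,D] q_used=1 → run H
t=26: queue=[H,F,E,G,C,D] q_used=2 → run H
t=27: queue=[F,E,G,C,D] q_used=0 → run F
t=28: queue=[F,E,G,C,D] q_used=1 → run F
t=29: queue=[E,G,C,D] q_used=0 → run E
t=30: queue=[E,G,C,D] q_used=1 → run E
t=31: queue=[E,G,C,D] q_used=2 → run E
t=32: queue=[G,C,D] q_used=0 → run G
t=33: queue=[G,C,D] q_used=1 → run G
t=34: queue=[C,D] q_used=0 → run C
t=35: queue=[D] q_used=0 → run D
t=36: queue=[D] q_used=1 → run D
t=37: queue=[D] q_used=2 → run D
t=38: (idle)
t=39: (idle)
t=40: (idle)
t=41: (idle)
t=42: (idle)
t=43: (idle)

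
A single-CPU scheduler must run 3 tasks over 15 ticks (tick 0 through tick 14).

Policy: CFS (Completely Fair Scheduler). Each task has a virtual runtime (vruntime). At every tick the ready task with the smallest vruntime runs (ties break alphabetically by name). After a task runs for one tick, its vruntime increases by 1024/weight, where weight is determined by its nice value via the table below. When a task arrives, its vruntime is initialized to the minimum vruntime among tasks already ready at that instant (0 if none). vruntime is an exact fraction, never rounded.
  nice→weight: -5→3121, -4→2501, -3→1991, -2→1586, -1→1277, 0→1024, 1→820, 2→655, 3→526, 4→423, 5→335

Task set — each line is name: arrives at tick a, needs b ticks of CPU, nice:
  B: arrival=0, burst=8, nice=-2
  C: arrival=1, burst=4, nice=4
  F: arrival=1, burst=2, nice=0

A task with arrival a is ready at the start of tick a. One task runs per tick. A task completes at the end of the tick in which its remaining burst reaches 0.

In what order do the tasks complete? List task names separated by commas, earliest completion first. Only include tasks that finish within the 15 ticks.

t=0: vr[B=0] → run B
t=1: vr[B=512/793 C=512/793 F=512/793] → run B
t=2: vr[B=1024/793 C=512/793 F=512/793] → run C
t=3: vr[B=1024/793 C=1028608/335439 F=512/793] → run F
t=4: vr[B=1024/793 C=1028608/335439 F=1305/793] → run B
t=5: vr[B=1536/793 C=1028608/335439 F=1305/793] → run F
t=6: vr[B=1536/793 C=1028608/335439] → run B
t=7: vr[B=2048/793 C=1028608/335439] → run B
t=8: vr[B=2560/793 C=1028608/335439] → run C
t=9: vr[B=2560/793 C=1840640/335439] → run B
t=10: vr[B=3072/793 C=1840640/335439] → run B
t=11: vr[B=3584/793 C=1840640/335439] → run B
t=12: vr[C=1840640/335439] → run C
t=13: vr[C=884224/111813] → run C
t=14: (idle)

completion order = F, B, C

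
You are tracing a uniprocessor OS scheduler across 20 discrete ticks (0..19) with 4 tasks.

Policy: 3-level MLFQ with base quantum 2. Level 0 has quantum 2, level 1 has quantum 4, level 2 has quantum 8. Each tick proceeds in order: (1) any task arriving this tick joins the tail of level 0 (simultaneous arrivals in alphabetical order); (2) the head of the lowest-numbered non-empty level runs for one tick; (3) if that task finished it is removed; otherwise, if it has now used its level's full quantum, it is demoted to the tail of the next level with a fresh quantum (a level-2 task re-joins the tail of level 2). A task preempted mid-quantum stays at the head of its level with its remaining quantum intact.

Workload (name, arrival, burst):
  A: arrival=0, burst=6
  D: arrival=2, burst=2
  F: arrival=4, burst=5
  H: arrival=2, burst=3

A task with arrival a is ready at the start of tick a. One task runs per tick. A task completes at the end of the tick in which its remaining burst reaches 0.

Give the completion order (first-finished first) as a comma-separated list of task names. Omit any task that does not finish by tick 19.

t=0: L0/L1/L2 = A/-/- → run A
t=1: L0/L1/L2 = A/-/- → run A
t=2: L0/L1/L2 = DH/A/- → run D
t=3: L0/L1/L2 = DH/A/- → run D
t=4: L0/L1/L2 = HF/A/- → run H
t=5: L0/L1/L2 = HF/A/- → run H
t=6: L0/L1/L2 = F/AH/- → run F
t=7: L0/L1/L2 = F/AH/- → run F
t=8: L0/L1/L2 = -/AHF/- → run A
t=9: L0/L1/L2 = -/AHF/- → run A
t=10: L0/L1/L2 = -/AHF/- → run A
t=11: L0/L1/L2 = -/AHF/- → run A
t=12: L0/L1/L2 = -/HF/- → run H
t=13: L0/L1/L2 = -/F/- → run F
t=14: L0/L1/L2 = -/F/- → run F
t=15: L0/L1/L2 = -/F/- → run F
t=16: (idle)
t=17: (idle)
t=18: (idle)
t=19: (idle)

completion order = D, A, H, F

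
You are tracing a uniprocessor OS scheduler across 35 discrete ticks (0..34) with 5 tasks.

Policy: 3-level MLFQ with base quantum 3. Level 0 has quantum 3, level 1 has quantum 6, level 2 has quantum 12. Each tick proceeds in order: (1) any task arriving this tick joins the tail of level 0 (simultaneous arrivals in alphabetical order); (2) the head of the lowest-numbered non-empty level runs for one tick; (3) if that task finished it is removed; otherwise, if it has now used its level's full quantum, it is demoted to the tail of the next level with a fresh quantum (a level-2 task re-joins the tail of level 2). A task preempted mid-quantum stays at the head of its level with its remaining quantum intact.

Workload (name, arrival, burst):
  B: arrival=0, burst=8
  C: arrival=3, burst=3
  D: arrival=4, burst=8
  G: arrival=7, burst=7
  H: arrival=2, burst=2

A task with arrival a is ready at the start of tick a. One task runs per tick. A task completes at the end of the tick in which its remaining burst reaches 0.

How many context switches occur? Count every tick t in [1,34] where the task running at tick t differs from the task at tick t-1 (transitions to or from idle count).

context switches = 8

t=0: L0/L1/L2 = B/-/- → run B
t=1: L0/L1/L2 = B/-/- → run B
t=2: L0/L1/L2 = BH/-/- → run B
t=3: L0/L1/L2 = HC/B/- → run H
t=4: L0/L1/L2 = HCD/B/- → run H
t=5: L0/L1/L2 = CD/B/- → run C
t=6: L0/L1/L2 = CD/B/- → run C
t=7: L0/L1/L2 = CDG/B/- → run C
t=8: L0/L1/L2 = DG/B/- → run D
t=9: L0/L1/L2 = DG/B/- → run D
t=10: L0/L1/L2 = DG/B/- → run D
t=11: L0/L1/L2 = G/BD/- → run G
t=12: L0/L1/L2 = G/BD/- → run G
t=13: L0/L1/L2 = G/BD/- → run G
t=14: L0/L1/L2 = -/BDG/- → run B
t=15: L0/L1/L2 = -/BDG/- → run B
t=16: L0/L1/L2 = -/BDG/- → run B
t=17: L0/L1/L2 = -/BDG/- → run B
t=18: L0/L1/L2 = -/BDG/- → run B
t=19: L0/L1/L2 = -/DG/- → run D
t=20: L0/L1/L2 = -/DG/- → run D
t=21: L0/L1/L2 = -/DG/- → run D
t=22: L0/L1/L2 = -/DG/- → run D
t=23: L0/L1/L2 = -/DG/- → run D
t=24: L0/L1/L2 = -/G/- → run G
t=25: L0/L1/L2 = -/G/- → run G
t=26: L0/L1/L2 = -/G/- → run G
t=27: L0/L1/L2 = -/G/- → run G
t=28: (idle)
t=29: (idle)
t=30: (idle)
t=31: (idle)
t=32: (idle)
t=33: (idle)
t=34: (idle)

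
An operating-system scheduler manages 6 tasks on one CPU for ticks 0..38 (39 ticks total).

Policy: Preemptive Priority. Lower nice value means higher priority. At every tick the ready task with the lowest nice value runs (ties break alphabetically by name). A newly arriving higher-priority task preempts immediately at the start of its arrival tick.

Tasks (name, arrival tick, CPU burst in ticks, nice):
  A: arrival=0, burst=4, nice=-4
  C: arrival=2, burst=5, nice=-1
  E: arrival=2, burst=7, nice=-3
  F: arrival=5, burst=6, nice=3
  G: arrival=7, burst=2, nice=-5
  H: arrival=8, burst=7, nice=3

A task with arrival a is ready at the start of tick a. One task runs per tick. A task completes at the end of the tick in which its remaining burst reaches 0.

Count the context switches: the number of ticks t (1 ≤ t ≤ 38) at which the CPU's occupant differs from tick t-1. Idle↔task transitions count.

t=0: ready={A} → run A
t=1: ready={A} → run A
t=2: ready={A,C,E} → run A
t=3: ready={A,C,E} → run A
t=4: ready={C,E} → run E
t=5: ready={C,E,F} → run E
t=6: ready={C,E,F} → run E
t=7: ready={C,E,F,G} → run G
t=8: ready={C,E,F,G,H} → run G
t=9: ready={C,E,F,H} → run E
t=10: ready={C,E,F,H} → run E
t=11: ready={C,E,F,H} → run E
t=12: ready={C,E,F,H} → run E
t=13: ready={C,F,H} → run C
t=14: ready={C,F,H} → run C
t=15: ready={C,F,H} → run C
t=16: ready={C,F,H} → run C
t=17: ready={C,F,H} → run C
t=18: ready={F,H} → run F
t=19: ready={F,H} → run F
t=20: ready={F,H} → run F
t=21: ready={F,H} → run F
t=22: ready={F,H} → run F
t=23: ready={F,H} → run F
t=24: ready={H} → run H
t=25: ready={H} → run H
t=26: ready={H} → run H
t=27: ready={H} → run H
t=28: ready={H} → run H
t=29: ready={H} → run H
t=30: ready={H} → run H
t=31: (idle)
t=32: (idle)
t=33: (idle)
t=34: (idle)
t=35: (idle)
t=36: (idle)
t=37: (idle)
t=38: (idle)

context switches = 7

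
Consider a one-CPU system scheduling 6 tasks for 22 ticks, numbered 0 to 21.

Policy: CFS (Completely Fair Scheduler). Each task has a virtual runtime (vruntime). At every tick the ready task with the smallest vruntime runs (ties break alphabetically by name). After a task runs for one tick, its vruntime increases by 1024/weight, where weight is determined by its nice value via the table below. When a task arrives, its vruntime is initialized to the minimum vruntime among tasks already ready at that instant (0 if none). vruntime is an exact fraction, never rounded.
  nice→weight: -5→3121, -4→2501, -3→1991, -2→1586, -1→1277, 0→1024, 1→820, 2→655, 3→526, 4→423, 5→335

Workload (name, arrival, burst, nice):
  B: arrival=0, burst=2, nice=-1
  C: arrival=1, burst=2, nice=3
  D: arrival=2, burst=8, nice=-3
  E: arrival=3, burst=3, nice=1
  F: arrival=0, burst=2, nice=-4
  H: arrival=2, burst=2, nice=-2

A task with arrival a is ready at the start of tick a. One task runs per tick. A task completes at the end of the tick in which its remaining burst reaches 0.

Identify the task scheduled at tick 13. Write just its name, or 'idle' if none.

t=0: vr[B=0 F=0] → run B
t=1: vr[B=1024/1277 C=0 F=0] → run C
t=2: vr[B=1024/1277 C=512/263 D=0 F=0 H=0] → run D
t=3: vr[B=1024/1277 C=512/263 D=1024/1991 E=0 F=0 H=0] → run E
t=4: vr[B=1024/1277 C=512/263 D=1024/1991 E=256/205 F=0 H=0] → run F
t=5: vr[B=1024/1277 C=512/263 D=1024/1991 E=256/205 F=1024/2501 H=0] → run H
t=6: vr[B=1024/1277 C=512/263 D=1024/1991 E=256/205 F=1024/2501 H=512/793] → run F
t=7: vr[B=1024/1277 C=512/263 D=1024/1991 E=256/205 H=512/793] → run D
t=8: vr[B=1024/1277 C=512/263 D=2048/1991 E=256/205 H=512/793] → run H
t=9: vr[B=1024/1277 C=512/263 D=2048/1991 E=256/205] → run B
t=10: vr[C=512/263 D=2048/1991 E=256/205] → run D
t=11: vr[C=512/263 D=3072/1991 E=256/205] → run E
t=12: vr[C=512/263 D=3072/1991 E=512/205] → run D
t=13: vr[C=512/263 D=4096/1991 E=512/205] → run C
t=14: vr[D=4096/1991 E=512/205] → run D
t=15: vr[D=5120/1991 E=512/205] → run E
t=16: vr[D=5120/1991] → run D
t=17: vr[D=6144/1991] → run D
t=18: vr[D=7168/1991] → run D
t=19: (idle)
t=20: (idle)
t=21: (idle)

running at tick 13 = C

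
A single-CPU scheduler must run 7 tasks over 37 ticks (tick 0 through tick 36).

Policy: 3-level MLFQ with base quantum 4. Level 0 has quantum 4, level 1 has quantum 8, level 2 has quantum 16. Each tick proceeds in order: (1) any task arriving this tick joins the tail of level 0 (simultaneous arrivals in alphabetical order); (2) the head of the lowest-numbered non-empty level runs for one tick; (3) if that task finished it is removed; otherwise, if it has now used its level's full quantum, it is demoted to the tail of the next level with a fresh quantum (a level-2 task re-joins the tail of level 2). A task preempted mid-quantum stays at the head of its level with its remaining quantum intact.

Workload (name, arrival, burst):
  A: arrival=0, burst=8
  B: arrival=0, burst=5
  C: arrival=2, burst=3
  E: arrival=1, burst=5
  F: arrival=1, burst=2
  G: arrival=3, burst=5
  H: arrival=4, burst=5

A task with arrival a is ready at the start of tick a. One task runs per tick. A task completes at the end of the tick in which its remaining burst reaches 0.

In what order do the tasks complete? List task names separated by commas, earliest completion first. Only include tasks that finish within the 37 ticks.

t=0: L0/L1/L2 = AB/-/- → run A
t=1: L0/L1/L2 = ABEF/-/- → run A
t=2: L0/L1/L2 = ABEFC/-/- → run A
t=3: L0/L1/L2 = ABEFCG/-/- → run A
t=4: L0/L1/L2 = BEFCGH/A/- → run B
t=5: L0/L1/L2 = BEFCGH/A/- → run B
t=6: L0/L1/L2 = BEFCGH/A/- → run B
t=7: L0/L1/L2 = BEFCGH/A/- → run B
t=8: L0/L1/L2 = EFCGH/AB/- → run E
t=9: L0/L1/L2 = EFCGH/AB/- → run E
t=10: L0/L1/L2 = EFCGH/AB/- → run E
t=11: L0/L1/L2 = EFCGH/AB/- → run E
t=12: L0/L1/L2 = FCGH/ABE/- → run F
t=13: L0/L1/L2 = FCGH/ABE/- → run F
t=14: L0/L1/L2 = CGH/ABE/- → run C
t=15: L0/L1/L2 = CGH/ABE/- → run C
t=16: L0/L1/L2 = CGH/ABE/- → run C
t=17: L0/L1/L2 = GH/ABE/- → run G
t=18: L0/L1/L2 = GH/ABE/- → run G
t=19: L0/L1/L2 = GH/ABE/- → run G
t=20: L0/L1/L2 = GH/ABE/- → run G
t=21: L0/L1/L2 = H/ABEG/- → run H
t=22: L0/L1/L2 = H/ABEG/- → run H
t=23: L0/L1/L2 = H/ABEG/- → run H
t=24: L0/L1/L2 = H/ABEG/- → run H
t=25: L0/L1/L2 = -/ABEGH/- → run A
t=26: L0/L1/L2 = -/ABEGH/- → run A
t=27: L0/L1/L2 = -/ABEGH/- → run A
t=28: L0/L1/L2 = -/ABEGH/- → run A
t=29: L0/L1/L2 = -/BEGH/- → run B
t=30: L0/L1/L2 = -/EGH/- → run E
t=31: L0/L1/L2 = -/GH/- → run G
t=32: L0/L1/L2 = -/H/- → run H
t=33: (idle)
t=34: (idle)
t=35: (idle)
t=36: (idle)

completion order = F, C, A, B, E, G, H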